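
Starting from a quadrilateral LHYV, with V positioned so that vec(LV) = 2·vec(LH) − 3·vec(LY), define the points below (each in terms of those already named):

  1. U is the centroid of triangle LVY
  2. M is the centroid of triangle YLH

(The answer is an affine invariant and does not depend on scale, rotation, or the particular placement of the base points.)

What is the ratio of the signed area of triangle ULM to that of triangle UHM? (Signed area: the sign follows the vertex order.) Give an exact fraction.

Assign L = (0, 0), H = (1, 0), Y = (0, 1), V = (2, -3) — the answer is frame-independent, so this choice is without loss of generality.
1. U is the centroid of triangle LVY ⇒ U = (2/3, -2/3)
2. M is the centroid of triangle YLH ⇒ M = (1/3, 1/3)
2·[ULM] = -4/9, 2·[UHM] = 5/9
[ULM]:[UHM] = -4/9:5/9 = -4/5

[ULM]:[UHM] = -4/5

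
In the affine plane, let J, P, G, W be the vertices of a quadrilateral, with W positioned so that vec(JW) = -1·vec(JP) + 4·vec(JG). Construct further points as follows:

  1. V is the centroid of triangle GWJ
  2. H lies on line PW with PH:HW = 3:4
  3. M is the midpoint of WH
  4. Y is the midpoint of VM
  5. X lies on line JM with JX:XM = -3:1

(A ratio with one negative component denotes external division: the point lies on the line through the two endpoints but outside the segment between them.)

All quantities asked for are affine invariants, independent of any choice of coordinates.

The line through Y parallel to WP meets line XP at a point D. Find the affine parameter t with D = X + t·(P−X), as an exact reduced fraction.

Choose coordinates J = (0, 0), P = (1, 0), G = (0, 1), W = (-1, 4).
1. V is the centroid of triangle GWJ ⇒ V = (-1/3, 5/3)
2. H lies on line PW with PH:HW = 3:4 ⇒ H = (1/7, 12/7)
3. M is the midpoint of WH ⇒ M = (-3/7, 20/7)
4. Y is the midpoint of VM ⇒ Y = (-8/21, 95/42)
5. X lies on line JM with JX:XM = -3:1 ⇒ X = (-9/14, 30/7)
through Y parallel to WP: direction (2, -4); meets XP at D = (51/28, -15/7)
D = X + t·(P−X) with t = 3/2

t = 3/2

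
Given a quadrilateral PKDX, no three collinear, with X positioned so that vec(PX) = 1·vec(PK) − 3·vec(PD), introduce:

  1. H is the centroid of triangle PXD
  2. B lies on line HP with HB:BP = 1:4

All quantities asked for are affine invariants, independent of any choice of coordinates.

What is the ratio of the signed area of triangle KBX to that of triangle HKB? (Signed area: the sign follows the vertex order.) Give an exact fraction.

Choose coordinates P = (0, 0), K = (1, 0), D = (0, 1), X = (1, -3).
1. H is the centroid of triangle PXD ⇒ H = (1/3, -2/3)
2. B lies on line HP with HB:BP = 1:4 ⇒ B = (4/15, -8/15)
2·[KBX] = 11/5, 2·[HKB] = 2/15
[KBX]:[HKB] = 11/5:2/15 = 33/2

[KBX]:[HKB] = 33/2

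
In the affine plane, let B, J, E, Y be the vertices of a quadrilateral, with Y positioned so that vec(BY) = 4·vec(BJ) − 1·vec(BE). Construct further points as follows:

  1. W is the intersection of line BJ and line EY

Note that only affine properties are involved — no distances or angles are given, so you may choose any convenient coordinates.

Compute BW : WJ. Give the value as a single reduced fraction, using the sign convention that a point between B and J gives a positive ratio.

BW:WJ = -2

Set B = (0, 0), J = (1, 0), E = (0, 1), Y = (4, -1); any affine frame gives the same invariant.
1. W is the intersection of line BJ and line EY ⇒ W = (2, 0)
W = B + t·(J−B) with t = 2, so BW:WJ = t:(1−t) = 2:-1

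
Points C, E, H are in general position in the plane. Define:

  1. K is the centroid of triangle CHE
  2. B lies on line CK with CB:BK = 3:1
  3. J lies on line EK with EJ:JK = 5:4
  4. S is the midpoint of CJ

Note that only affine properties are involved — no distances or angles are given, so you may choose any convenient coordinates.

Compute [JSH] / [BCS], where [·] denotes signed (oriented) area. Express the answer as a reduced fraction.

[JSH]:[BCS] = -17/3

Work in coordinates with C = (0, 0), E = (1, 0), H = (0, 1).
1. K is the centroid of triangle CHE ⇒ K = (1/3, 1/3)
2. B lies on line CK with CB:BK = 3:1 ⇒ B = (1/4, 1/4)
3. J lies on line EK with EJ:JK = 5:4 ⇒ J = (17/27, 5/27)
4. S is the midpoint of CJ ⇒ S = (17/54, 5/54)
2·[JSH] = -17/54, 2·[BCS] = 1/18
[JSH]:[BCS] = -17/54:1/18 = -17/3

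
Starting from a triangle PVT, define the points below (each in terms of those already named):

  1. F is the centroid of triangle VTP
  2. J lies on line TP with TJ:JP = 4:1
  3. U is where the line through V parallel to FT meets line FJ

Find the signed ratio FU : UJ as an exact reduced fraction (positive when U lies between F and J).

Work in coordinates with P = (0, 0), V = (1, 0), T = (0, 1).
1. F is the centroid of triangle VTP ⇒ F = (1/3, 1/3)
2. J lies on line TP with TJ:JP = 4:1 ⇒ J = (0, 1/5)
3. U is where the line through V parallel to FT meets line FJ ⇒ U = (3/4, 1/2)
U = F + t·(J−F) with t = -5/4, so FU:UJ = t:(1−t) = -5/4:9/4

FU:UJ = -5/9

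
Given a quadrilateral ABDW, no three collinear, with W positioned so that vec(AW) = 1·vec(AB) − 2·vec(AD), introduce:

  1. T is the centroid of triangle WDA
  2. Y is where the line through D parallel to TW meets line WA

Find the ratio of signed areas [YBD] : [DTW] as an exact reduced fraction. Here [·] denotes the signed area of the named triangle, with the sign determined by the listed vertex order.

[YBD]:[DTW] = 9

Choose coordinates A = (0, 0), B = (1, 0), D = (0, 1), W = (1, -2).
1. T is the centroid of triangle WDA ⇒ T = (1/3, -1/3)
2. Y is where the line through D parallel to TW meets line WA ⇒ Y = (2, -4)
2·[YBD] = 3, 2·[DTW] = 1/3
[YBD]:[DTW] = 3:1/3 = 9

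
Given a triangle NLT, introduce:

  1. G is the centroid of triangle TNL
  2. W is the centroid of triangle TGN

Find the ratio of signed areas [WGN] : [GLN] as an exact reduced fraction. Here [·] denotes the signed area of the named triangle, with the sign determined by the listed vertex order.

[WGN]:[GLN] = 1/3

Set N = (0, 0), L = (1, 0), T = (0, 1); any affine frame gives the same invariant.
1. G is the centroid of triangle TNL ⇒ G = (1/3, 1/3)
2. W is the centroid of triangle TGN ⇒ W = (1/9, 4/9)
2·[WGN] = -1/9, 2·[GLN] = -1/3
[WGN]:[GLN] = -1/9:-1/3 = 1/3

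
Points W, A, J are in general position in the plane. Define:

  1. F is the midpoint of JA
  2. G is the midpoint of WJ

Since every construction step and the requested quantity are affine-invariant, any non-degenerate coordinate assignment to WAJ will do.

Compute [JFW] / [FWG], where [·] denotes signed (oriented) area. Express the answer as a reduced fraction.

Assign W = (0, 0), A = (1, 0), J = (0, 1) — the answer is frame-independent, so this choice is without loss of generality.
1. F is the midpoint of JA ⇒ F = (1/2, 1/2)
2. G is the midpoint of WJ ⇒ G = (0, 1/2)
2·[JFW] = -1/2, 2·[FWG] = -1/4
[JFW]:[FWG] = -1/2:-1/4 = 2

[JFW]:[FWG] = 2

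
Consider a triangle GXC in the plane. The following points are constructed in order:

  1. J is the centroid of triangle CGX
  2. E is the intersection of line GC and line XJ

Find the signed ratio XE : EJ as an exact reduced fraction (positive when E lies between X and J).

Choose coordinates G = (0, 0), X = (1, 0), C = (0, 1).
1. J is the centroid of triangle CGX ⇒ J = (1/3, 1/3)
2. E is the intersection of line GC and line XJ ⇒ E = (0, 1/2)
E = X + t·(J−X) with t = 3/2, so XE:EJ = t:(1−t) = 3/2:-1/2

XE:EJ = -3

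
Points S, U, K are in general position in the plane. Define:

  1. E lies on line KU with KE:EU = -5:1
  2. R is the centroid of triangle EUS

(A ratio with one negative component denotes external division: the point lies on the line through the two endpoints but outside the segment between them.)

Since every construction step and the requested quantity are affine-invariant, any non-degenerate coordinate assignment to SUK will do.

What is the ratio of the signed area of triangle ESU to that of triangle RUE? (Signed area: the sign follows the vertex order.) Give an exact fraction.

[ESU]:[RUE] = 3

Choose coordinates S = (0, 0), U = (1, 0), K = (0, 1).
1. E lies on line KU with KE:EU = -5:1 ⇒ E = (5/4, -1/4)
2. R is the centroid of triangle EUS ⇒ R = (3/4, -1/12)
2·[ESU] = -1/4, 2·[RUE] = -1/12
[ESU]:[RUE] = -1/4:-1/12 = 3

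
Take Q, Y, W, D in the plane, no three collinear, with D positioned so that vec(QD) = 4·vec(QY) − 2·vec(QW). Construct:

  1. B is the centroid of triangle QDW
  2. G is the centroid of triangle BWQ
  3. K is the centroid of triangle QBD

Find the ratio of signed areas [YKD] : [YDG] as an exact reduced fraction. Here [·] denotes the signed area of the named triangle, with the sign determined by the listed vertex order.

[YKD]:[YDG] = -7/4

Set Q = (0, 0), Y = (1, 0), W = (0, 1), D = (4, -2); any affine frame gives the same invariant.
1. B is the centroid of triangle QDW ⇒ B = (4/3, -1/3)
2. G is the centroid of triangle BWQ ⇒ G = (4/9, 2/9)
3. K is the centroid of triangle QBD ⇒ K = (16/9, -7/9)
2·[YKD] = 7/9, 2·[YDG] = -4/9
[YKD]:[YDG] = 7/9:-4/9 = -7/4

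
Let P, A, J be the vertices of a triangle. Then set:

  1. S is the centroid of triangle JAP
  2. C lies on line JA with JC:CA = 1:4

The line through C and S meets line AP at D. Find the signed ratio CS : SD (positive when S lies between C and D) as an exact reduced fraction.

CS:SD = 7/5

Set P = (0, 0), A = (1, 0), J = (0, 1); any affine frame gives the same invariant.
1. S is the centroid of triangle JAP ⇒ S = (1/3, 1/3)
2. C lies on line JA with JC:CA = 1:4 ⇒ C = (1/5, 4/5)
line CS meets AP at D = (3/7, 0)
S = C + t·(D−C) with t = 7/12, so CS:SD = 7/12:5/12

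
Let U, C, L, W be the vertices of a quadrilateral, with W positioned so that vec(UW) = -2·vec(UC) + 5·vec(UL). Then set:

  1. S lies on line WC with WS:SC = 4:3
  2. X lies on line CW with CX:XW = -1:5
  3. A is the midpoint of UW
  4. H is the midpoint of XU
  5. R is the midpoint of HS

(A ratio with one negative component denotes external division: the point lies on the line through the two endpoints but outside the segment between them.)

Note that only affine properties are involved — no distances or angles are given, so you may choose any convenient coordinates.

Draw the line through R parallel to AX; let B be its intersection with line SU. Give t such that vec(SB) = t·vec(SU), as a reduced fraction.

t = 73/216

Work in coordinates with U = (0, 0), C = (1, 0), L = (0, 1), W = (-2, 5).
1. S lies on line WC with WS:SC = 4:3 ⇒ S = (-2/7, 15/7)
2. X lies on line CW with CX:XW = -1:5 ⇒ X = (7/4, -5/4)
3. A is the midpoint of UW ⇒ A = (-1, 5/2)
4. H is the midpoint of XU ⇒ H = (7/8, -5/8)
5. R is the midpoint of HS ⇒ R = (33/112, 85/112)
through R parallel to AX: direction (11/4, -15/4); meets SU at B = (-143/756, 715/504)
B = S + t·(U−S) with t = 73/216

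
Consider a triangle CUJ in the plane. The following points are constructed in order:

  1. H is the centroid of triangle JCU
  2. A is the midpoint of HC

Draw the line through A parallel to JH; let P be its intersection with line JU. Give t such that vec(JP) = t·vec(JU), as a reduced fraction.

Work in coordinates with C = (0, 0), U = (1, 0), J = (0, 1).
1. H is the centroid of triangle JCU ⇒ H = (1/3, 1/3)
2. A is the midpoint of HC ⇒ A = (1/6, 1/6)
through A parallel to JH: direction (1/3, -2/3); meets JU at P = (-1/2, 3/2)
P = J + t·(U−J) with t = -1/2

t = -1/2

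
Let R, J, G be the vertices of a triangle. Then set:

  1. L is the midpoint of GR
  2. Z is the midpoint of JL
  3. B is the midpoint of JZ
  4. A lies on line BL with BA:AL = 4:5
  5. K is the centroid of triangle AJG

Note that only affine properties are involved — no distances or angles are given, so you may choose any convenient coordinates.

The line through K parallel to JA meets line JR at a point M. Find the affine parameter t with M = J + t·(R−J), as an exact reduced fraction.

t = -1/3

Work in coordinates with R = (0, 0), J = (1, 0), G = (0, 1).
1. L is the midpoint of GR ⇒ L = (0, 1/2)
2. Z is the midpoint of JL ⇒ Z = (1/2, 1/4)
3. B is the midpoint of JZ ⇒ B = (3/4, 1/8)
4. A lies on line BL with BA:AL = 4:5 ⇒ A = (5/12, 7/24)
5. K is the centroid of triangle AJG ⇒ K = (17/36, 31/72)
through K parallel to JA: direction (-7/12, 7/24); meets JR at M = (4/3, 0)
M = J + t·(R−J) with t = -1/3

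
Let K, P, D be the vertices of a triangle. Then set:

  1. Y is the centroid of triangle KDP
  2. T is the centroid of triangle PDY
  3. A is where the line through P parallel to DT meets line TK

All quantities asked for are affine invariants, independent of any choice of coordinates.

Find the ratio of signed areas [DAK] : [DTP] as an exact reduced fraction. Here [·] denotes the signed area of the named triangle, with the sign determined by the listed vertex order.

Set K = (0, 0), P = (1, 0), D = (0, 1); any affine frame gives the same invariant.
1. Y is the centroid of triangle KDP ⇒ Y = (1/3, 1/3)
2. T is the centroid of triangle PDY ⇒ T = (4/9, 4/9)
3. A is where the line through P parallel to DT meets line TK ⇒ A = (5/9, 5/9)
2·[DAK] = -5/9, 2·[DTP] = 1/9
[DAK]:[DTP] = -5/9:1/9 = -5

[DAK]:[DTP] = -5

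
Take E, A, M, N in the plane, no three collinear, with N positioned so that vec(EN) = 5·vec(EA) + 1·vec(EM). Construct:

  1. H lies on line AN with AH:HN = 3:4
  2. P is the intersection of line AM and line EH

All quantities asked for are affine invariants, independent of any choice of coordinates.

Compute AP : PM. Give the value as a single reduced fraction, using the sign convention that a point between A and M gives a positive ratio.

AP:PM = 3/19

Work in coordinates with E = (0, 0), A = (1, 0), M = (0, 1), N = (5, 1).
1. H lies on line AN with AH:HN = 3:4 ⇒ H = (19/7, 3/7)
2. P is the intersection of line AM and line EH ⇒ P = (19/22, 3/22)
P = A + t·(M−A) with t = 3/22, so AP:PM = t:(1−t) = 3/22:19/22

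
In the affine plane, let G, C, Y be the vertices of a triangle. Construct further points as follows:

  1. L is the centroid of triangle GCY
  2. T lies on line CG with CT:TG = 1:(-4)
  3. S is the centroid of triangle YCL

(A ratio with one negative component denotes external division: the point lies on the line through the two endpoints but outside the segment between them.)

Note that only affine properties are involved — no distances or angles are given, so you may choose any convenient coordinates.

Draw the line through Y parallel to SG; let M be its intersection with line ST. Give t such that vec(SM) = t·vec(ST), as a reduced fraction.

t = -3/4

Choose coordinates G = (0, 0), C = (1, 0), Y = (0, 1).
1. L is the centroid of triangle GCY ⇒ L = (1/3, 1/3)
2. T lies on line CG with CT:TG = 1:(-4) ⇒ T = (4/3, 0)
3. S is the centroid of triangle YCL ⇒ S = (4/9, 4/9)
through Y parallel to SG: direction (-4/9, -4/9); meets ST at M = (-2/9, 7/9)
M = S + t·(T−S) with t = -3/4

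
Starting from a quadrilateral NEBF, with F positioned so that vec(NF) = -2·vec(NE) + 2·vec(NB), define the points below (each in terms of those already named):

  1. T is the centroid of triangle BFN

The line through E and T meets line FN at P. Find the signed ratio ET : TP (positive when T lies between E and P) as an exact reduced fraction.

Work in coordinates with N = (0, 0), E = (1, 0), B = (0, 1), F = (-2, 2).
1. T is the centroid of triangle BFN ⇒ T = (-2/3, 1)
line ET meets FN at P = (-3/2, 3/2)
T = E + t·(P−E) with t = 2/3, so ET:TP = 2/3:1/3

ET:TP = 2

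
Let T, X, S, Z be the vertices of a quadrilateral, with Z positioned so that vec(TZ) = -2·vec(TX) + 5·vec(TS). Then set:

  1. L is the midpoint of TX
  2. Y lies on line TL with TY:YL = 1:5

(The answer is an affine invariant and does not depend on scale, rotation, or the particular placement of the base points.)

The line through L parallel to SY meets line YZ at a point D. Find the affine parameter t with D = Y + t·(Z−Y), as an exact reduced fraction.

Assign T = (0, 0), X = (1, 0), S = (0, 1), Z = (-2, 5) — the answer is frame-independent, so this choice is without loss of generality.
1. L is the midpoint of TX ⇒ L = (1/2, 0)
2. Y lies on line TL with TY:YL = 1:5 ⇒ Y = (1/12, 0)
through L parallel to SY: direction (1/12, -1); meets YZ at D = (29/48, -5/4)
D = Y + t·(Z−Y) with t = -1/4

t = -1/4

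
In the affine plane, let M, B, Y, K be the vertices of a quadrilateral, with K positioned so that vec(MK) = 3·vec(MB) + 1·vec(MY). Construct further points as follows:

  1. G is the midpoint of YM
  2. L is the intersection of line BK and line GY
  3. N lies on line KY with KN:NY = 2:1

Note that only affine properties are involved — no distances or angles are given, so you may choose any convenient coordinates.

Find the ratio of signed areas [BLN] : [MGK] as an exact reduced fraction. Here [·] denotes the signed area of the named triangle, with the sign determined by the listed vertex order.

Assign M = (0, 0), B = (1, 0), Y = (0, 1), K = (3, 1) — the answer is frame-independent, so this choice is without loss of generality.
1. G is the midpoint of YM ⇒ G = (0, 1/2)
2. L is the intersection of line BK and line GY ⇒ L = (0, -1/2)
3. N lies on line KY with KN:NY = 2:1 ⇒ N = (1, 1)
2·[BLN] = -1, 2·[MGK] = -3/2
[BLN]:[MGK] = -1:-3/2 = 2/3

[BLN]:[MGK] = 2/3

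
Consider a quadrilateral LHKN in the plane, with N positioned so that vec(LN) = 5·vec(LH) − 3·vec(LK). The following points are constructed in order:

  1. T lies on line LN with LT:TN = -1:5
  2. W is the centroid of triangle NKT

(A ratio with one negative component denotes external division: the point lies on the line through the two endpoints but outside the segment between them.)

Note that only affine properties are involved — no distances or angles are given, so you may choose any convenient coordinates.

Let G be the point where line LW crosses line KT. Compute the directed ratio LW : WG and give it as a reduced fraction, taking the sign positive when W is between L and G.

LW:WG = -2/5

Choose coordinates L = (0, 0), H = (1, 0), K = (0, 1), N = (5, -3).
1. T lies on line LN with LT:TN = -1:5 ⇒ T = (-5/4, 3/4)
2. W is the centroid of triangle NKT ⇒ W = (5/4, -5/12)
line LW meets KT at G = (-15/8, 5/8)
W = L + t·(G−L) with t = -2/3, so LW:WG = -2/3:5/3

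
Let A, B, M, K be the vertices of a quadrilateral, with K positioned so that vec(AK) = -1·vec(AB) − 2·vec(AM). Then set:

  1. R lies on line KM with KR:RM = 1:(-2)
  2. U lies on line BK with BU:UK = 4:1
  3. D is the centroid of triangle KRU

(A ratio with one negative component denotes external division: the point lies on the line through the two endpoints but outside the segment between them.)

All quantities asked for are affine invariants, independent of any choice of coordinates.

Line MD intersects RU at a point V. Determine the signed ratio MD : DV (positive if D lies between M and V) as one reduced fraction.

Choose coordinates A = (0, 0), B = (1, 0), M = (0, 1), K = (-1, -2).
1. R lies on line KM with KR:RM = 1:(-2) ⇒ R = (-2, -5)
2. U lies on line BK with BU:UK = 4:1 ⇒ U = (-3/5, -8/5)
3. D is the centroid of triangle KRU ⇒ D = (-6/5, -43/15)
line MD meets RU at V = (-36/25, -91/25)
D = M + t·(V−M) with t = 5/6, so MD:DV = 5/6:1/6

MD:DV = 5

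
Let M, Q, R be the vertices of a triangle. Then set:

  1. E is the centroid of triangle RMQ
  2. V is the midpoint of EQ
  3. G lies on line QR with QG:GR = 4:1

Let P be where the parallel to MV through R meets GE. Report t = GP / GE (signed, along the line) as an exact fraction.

Choose coordinates M = (0, 0), Q = (1, 0), R = (0, 1).
1. E is the centroid of triangle RMQ ⇒ E = (1/3, 1/3)
2. V is the midpoint of EQ ⇒ V = (2/3, 1/6)
3. G lies on line QR with QG:GR = 4:1 ⇒ G = (1/5, 4/5)
through R parallel to MV: direction (2/3, 1/6); meets GE at P = (2/15, 31/30)
P = G + t·(E−G) with t = -1/2

t = -1/2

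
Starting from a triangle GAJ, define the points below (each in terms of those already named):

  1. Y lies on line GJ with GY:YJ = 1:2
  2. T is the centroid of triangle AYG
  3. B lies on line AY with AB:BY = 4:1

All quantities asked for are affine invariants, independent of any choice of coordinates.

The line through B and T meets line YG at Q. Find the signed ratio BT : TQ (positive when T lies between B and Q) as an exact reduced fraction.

BT:TQ = -2/5

Work in coordinates with G = (0, 0), A = (1, 0), J = (0, 1).
1. Y lies on line GJ with GY:YJ = 1:2 ⇒ Y = (0, 1/3)
2. T is the centroid of triangle AYG ⇒ T = (1/3, 1/9)
3. B lies on line AY with AB:BY = 4:1 ⇒ B = (1/5, 4/15)
line BT meets YG at Q = (0, 1/2)
T = B + t·(Q−B) with t = -2/3, so BT:TQ = -2/3:5/3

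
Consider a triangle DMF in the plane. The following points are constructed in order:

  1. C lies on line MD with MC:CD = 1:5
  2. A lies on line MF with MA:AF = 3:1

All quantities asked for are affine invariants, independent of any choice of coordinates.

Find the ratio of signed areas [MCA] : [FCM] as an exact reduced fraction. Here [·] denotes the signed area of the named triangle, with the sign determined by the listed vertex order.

[MCA]:[FCM] = -3/4

Assign D = (0, 0), M = (1, 0), F = (0, 1) — the answer is frame-independent, so this choice is without loss of generality.
1. C lies on line MD with MC:CD = 1:5 ⇒ C = (5/6, 0)
2. A lies on line MF with MA:AF = 3:1 ⇒ A = (1/4, 3/4)
2·[MCA] = -1/8, 2·[FCM] = 1/6
[MCA]:[FCM] = -1/8:1/6 = -3/4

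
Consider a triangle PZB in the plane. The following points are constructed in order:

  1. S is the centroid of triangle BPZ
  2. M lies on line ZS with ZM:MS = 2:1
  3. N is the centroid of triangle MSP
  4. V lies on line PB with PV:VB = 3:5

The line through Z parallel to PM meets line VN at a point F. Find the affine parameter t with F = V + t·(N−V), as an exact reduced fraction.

t = 93/37

Assign P = (0, 0), Z = (1, 0), B = (0, 1) — the answer is frame-independent, so this choice is without loss of generality.
1. S is the centroid of triangle BPZ ⇒ S = (1/3, 1/3)
2. M lies on line ZS with ZM:MS = 2:1 ⇒ M = (5/9, 2/9)
3. N is the centroid of triangle MSP ⇒ N = (8/27, 5/27)
4. V lies on line PB with PV:VB = 3:5 ⇒ V = (0, 3/8)
through Z parallel to PM: direction (5/9, 2/9); meets VN at F = (248/333, -34/333)
F = V + t·(N−V) with t = 93/37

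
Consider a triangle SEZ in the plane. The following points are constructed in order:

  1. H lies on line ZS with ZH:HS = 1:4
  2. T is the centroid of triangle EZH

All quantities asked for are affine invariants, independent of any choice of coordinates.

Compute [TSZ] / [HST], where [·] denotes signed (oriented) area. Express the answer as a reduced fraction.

Assign S = (0, 0), E = (1, 0), Z = (0, 1) — the answer is frame-independent, so this choice is without loss of generality.
1. H lies on line ZS with ZH:HS = 1:4 ⇒ H = (0, 4/5)
2. T is the centroid of triangle EZH ⇒ T = (1/3, 3/5)
2·[TSZ] = -1/3, 2·[HST] = 4/15
[TSZ]:[HST] = -1/3:4/15 = -5/4

[TSZ]:[HST] = -5/4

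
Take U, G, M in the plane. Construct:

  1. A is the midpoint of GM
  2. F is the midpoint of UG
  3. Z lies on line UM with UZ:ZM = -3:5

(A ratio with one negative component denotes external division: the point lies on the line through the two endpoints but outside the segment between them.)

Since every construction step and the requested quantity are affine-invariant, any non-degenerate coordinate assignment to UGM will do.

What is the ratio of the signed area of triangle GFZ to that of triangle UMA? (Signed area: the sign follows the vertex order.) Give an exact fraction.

[GFZ]:[UMA] = -3/2

Work in coordinates with U = (0, 0), G = (1, 0), M = (0, 1).
1. A is the midpoint of GM ⇒ A = (1/2, 1/2)
2. F is the midpoint of UG ⇒ F = (1/2, 0)
3. Z lies on line UM with UZ:ZM = -3:5 ⇒ Z = (0, -3/2)
2·[GFZ] = 3/4, 2·[UMA] = -1/2
[GFZ]:[UMA] = 3/4:-1/2 = -3/2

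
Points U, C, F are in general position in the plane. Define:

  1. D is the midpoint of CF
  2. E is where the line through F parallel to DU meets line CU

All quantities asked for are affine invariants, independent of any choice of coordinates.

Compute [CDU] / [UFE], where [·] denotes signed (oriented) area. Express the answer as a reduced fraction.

Set U = (0, 0), C = (1, 0), F = (0, 1); any affine frame gives the same invariant.
1. D is the midpoint of CF ⇒ D = (1/2, 1/2)
2. E is where the line through F parallel to DU meets line CU ⇒ E = (-1, 0)
2·[CDU] = 1/2, 2·[UFE] = 1
[CDU]:[UFE] = 1/2:1 = 1/2

[CDU]:[UFE] = 1/2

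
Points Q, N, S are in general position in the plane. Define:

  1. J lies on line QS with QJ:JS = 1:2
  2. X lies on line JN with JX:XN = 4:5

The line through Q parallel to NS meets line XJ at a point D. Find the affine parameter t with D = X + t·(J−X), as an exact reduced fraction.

t = 17/8

Assign Q = (0, 0), N = (1, 0), S = (0, 1) — the answer is frame-independent, so this choice is without loss of generality.
1. J lies on line QS with QJ:JS = 1:2 ⇒ J = (0, 1/3)
2. X lies on line JN with JX:XN = 4:5 ⇒ X = (4/9, 5/27)
through Q parallel to NS: direction (-1, 1); meets XJ at D = (-1/2, 1/2)
D = X + t·(J−X) with t = 17/8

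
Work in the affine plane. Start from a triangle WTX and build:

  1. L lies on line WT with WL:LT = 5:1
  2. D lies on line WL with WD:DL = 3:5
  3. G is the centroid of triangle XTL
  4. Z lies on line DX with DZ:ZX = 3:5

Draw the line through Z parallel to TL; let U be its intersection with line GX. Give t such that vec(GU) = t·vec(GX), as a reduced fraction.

t = 1/16

Set W = (0, 0), T = (1, 0), X = (0, 1); any affine frame gives the same invariant.
1. L lies on line WT with WL:LT = 5:1 ⇒ L = (5/6, 0)
2. D lies on line WL with WD:DL = 3:5 ⇒ D = (5/16, 0)
3. G is the centroid of triangle XTL ⇒ G = (11/18, 1/3)
4. Z lies on line DX with DZ:ZX = 3:5 ⇒ Z = (25/128, 3/8)
through Z parallel to TL: direction (-1/6, 0); meets GX at U = (55/96, 3/8)
U = G + t·(X−G) with t = 1/16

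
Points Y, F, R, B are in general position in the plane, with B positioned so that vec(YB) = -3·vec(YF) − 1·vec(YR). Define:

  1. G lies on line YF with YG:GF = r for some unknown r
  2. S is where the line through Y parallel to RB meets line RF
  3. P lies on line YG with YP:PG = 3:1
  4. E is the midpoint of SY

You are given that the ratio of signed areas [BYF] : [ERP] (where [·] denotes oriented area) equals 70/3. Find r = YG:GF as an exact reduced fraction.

r = 4/3

Assign Y = (0, 0), F = (1, 0), R = (0, 1), B = (-3, -1) — the answer is frame-independent, so this choice is without loss of generality.
1. With YG:GF = r, write λ = r/(r+1) so G = Y + λ·(F−Y); G is affine-linear in λ
2. S is where the line through Y parallel to RB meets line RF ⇒ S = (3/5, 2/5)
3. P lies on line YG with YP:PG = 3:1 ⇒ P is an affine combination of earlier points and hence also affine-linear in λ
4. E is the midpoint of SY ⇒ E = (3/10, 1/5)
Every point depending on G is an affine combination of G and λ-independent points, so each such coordinate is linear in λ; the λ² term in each signed area is a multiple of (F−Y)×(F−Y) = 0, so 2·[BYF] and 2·[ERP] are each linear in λ. Evaluating at λ=0 and λ=1:
  2·[BYF] = -1,   2·[ERP] = -3/5·λ + 3/10
So [BYF]:[ERP] = (-1) / (-3/5·λ + 3/10). Setting this equal to 70/3:
  -1 = 70/3·(-3/5·λ + 3/10)  ⇒  λ = 4/7
Then r = λ/(1−λ) = (4/7)/(3/7) = 4/3. Check: with r = 4/3, G = (4/7, 0) and [BYF]:[ERP] = 70/3 as required.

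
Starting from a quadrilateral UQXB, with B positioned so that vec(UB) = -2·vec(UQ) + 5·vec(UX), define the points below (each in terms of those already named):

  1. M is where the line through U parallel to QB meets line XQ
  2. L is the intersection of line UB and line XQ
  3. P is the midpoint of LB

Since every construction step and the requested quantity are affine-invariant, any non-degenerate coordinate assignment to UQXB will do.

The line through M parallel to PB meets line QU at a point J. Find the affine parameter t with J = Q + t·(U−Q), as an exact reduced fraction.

t = 3/2

Choose coordinates U = (0, 0), Q = (1, 0), X = (0, 1), B = (-2, 5).
1. M is where the line through U parallel to QB meets line XQ ⇒ M = (-3/2, 5/2)
2. L is the intersection of line UB and line XQ ⇒ L = (-2/3, 5/3)
3. P is the midpoint of LB ⇒ P = (-4/3, 10/3)
through M parallel to PB: direction (-2/3, 5/3); meets QU at J = (-1/2, 0)
J = Q + t·(U−Q) with t = 3/2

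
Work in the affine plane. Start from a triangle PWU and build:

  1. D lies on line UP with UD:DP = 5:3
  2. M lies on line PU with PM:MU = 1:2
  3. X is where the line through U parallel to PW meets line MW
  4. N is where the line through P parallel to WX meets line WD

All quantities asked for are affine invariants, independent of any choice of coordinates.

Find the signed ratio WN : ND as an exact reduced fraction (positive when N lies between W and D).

WN:ND = -8/9

Set P = (0, 0), W = (1, 0), U = (0, 1); any affine frame gives the same invariant.
1. D lies on line UP with UD:DP = 5:3 ⇒ D = (0, 3/8)
2. M lies on line PU with PM:MU = 1:2 ⇒ M = (0, 1/3)
3. X is where the line through U parallel to PW meets line MW ⇒ X = (-2, 1)
4. N is where the line through P parallel to WX meets line WD ⇒ N = (9, -3)
N = W + t·(D−W) with t = -8, so WN:ND = t:(1−t) = -8:9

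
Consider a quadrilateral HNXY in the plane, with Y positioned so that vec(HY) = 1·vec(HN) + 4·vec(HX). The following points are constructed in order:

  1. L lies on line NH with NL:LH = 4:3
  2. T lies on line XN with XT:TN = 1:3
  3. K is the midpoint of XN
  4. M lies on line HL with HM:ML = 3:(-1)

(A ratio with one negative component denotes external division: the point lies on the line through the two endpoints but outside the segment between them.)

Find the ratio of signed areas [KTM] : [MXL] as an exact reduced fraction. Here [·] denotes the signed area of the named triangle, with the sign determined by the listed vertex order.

[KTM]:[MXL] = 5/12

Work in coordinates with H = (0, 0), N = (1, 0), X = (0, 1), Y = (1, 4).
1. L lies on line NH with NL:LH = 4:3 ⇒ L = (3/7, 0)
2. T lies on line XN with XT:TN = 1:3 ⇒ T = (1/4, 3/4)
3. K is the midpoint of XN ⇒ K = (1/2, 1/2)
4. M lies on line HL with HM:ML = 3:(-1) ⇒ M = (9/14, 0)
2·[KTM] = 5/56, 2·[MXL] = 3/14
[KTM]:[MXL] = 5/56:3/14 = 5/12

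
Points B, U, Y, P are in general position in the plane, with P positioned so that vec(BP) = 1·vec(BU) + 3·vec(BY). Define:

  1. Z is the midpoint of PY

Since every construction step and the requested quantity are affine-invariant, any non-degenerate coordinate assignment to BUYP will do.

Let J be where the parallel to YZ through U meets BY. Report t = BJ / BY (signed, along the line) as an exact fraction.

t = -2

Set B = (0, 0), U = (1, 0), Y = (0, 1), P = (1, 3); any affine frame gives the same invariant.
1. Z is the midpoint of PY ⇒ Z = (1/2, 2)
through U parallel to YZ: direction (1/2, 1); meets BY at J = (0, -2)
J = B + t·(Y−B) with t = -2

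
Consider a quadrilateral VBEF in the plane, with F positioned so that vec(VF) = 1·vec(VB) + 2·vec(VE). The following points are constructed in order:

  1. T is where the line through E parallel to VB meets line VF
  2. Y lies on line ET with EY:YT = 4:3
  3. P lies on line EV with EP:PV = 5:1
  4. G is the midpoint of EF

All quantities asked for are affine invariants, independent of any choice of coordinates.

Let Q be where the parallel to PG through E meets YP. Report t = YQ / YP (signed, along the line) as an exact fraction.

t = -32/3

Work in coordinates with V = (0, 0), B = (1, 0), E = (0, 1), F = (1, 2).
1. T is where the line through E parallel to VB meets line VF ⇒ T = (1/2, 1)
2. Y lies on line ET with EY:YT = 4:3 ⇒ Y = (2/7, 1)
3. P lies on line EV with EP:PV = 5:1 ⇒ P = (0, 1/6)
4. G is the midpoint of EF ⇒ G = (1/2, 3/2)
through E parallel to PG: direction (1/2, 4/3); meets YP at Q = (10/3, 89/9)
Q = Y + t·(P−Y) with t = -32/3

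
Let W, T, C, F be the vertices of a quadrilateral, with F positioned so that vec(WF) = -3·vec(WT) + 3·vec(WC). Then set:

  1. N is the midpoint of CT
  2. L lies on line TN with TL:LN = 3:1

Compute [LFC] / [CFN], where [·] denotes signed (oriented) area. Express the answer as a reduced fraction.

[LFC]:[CFN] = -5/4

Choose coordinates W = (0, 0), T = (1, 0), C = (0, 1), F = (-3, 3).
1. N is the midpoint of CT ⇒ N = (1/2, 1/2)
2. L lies on line TN with TL:LN = 3:1 ⇒ L = (5/8, 3/8)
2·[LFC] = -5/8, 2·[CFN] = 1/2
[LFC]:[CFN] = -5/8:1/2 = -5/4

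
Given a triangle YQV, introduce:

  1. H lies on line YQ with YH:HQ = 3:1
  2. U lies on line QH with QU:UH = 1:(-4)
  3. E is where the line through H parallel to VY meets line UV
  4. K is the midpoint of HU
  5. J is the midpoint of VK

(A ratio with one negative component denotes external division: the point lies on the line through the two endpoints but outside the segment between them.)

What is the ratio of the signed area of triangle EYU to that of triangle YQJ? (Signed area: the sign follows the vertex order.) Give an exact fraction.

[EYU]:[YQJ] = 2/3

Choose coordinates Y = (0, 0), Q = (1, 0), V = (0, 1).
1. H lies on line YQ with YH:HQ = 3:1 ⇒ H = (3/4, 0)
2. U lies on line QH with QU:UH = 1:(-4) ⇒ U = (13/12, 0)
3. E is where the line through H parallel to VY meets line UV ⇒ E = (3/4, 4/13)
4. K is the midpoint of HU ⇒ K = (11/12, 0)
5. J is the midpoint of VK ⇒ J = (11/24, 1/2)
2·[EYU] = 1/3, 2·[YQJ] = 1/2
[EYU]:[YQJ] = 1/3:1/2 = 2/3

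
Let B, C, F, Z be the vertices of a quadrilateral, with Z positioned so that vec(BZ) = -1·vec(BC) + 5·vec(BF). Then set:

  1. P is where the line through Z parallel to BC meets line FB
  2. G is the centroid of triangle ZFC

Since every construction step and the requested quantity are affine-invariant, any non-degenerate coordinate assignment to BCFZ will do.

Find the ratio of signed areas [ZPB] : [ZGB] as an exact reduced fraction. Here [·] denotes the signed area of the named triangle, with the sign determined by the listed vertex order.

Work in coordinates with B = (0, 0), C = (1, 0), F = (0, 1), Z = (-1, 5).
1. P is where the line through Z parallel to BC meets line FB ⇒ P = (0, 5)
2. G is the centroid of triangle ZFC ⇒ G = (0, 2)
2·[ZPB] = -5, 2·[ZGB] = -2
[ZPB]:[ZGB] = -5:-2 = 5/2

[ZPB]:[ZGB] = 5/2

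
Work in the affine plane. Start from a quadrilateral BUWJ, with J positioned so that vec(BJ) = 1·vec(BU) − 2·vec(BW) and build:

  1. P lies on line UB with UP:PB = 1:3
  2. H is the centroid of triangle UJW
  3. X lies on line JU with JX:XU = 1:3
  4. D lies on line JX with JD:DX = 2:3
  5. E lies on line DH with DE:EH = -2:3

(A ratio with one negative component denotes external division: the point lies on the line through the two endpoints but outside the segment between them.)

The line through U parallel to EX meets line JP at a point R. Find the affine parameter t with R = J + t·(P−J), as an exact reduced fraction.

Set B = (0, 0), U = (1, 0), W = (0, 1), J = (1, -2); any affine frame gives the same invariant.
1. P lies on line UB with UP:PB = 1:3 ⇒ P = (3/4, 0)
2. H is the centroid of triangle UJW ⇒ H = (2/3, -1/3)
3. X lies on line JU with JX:XU = 1:3 ⇒ X = (1, -3/2)
4. D lies on line JX with JD:DX = 2:3 ⇒ D = (1, -9/5)
5. E lies on line DH with DE:EH = -2:3 ⇒ E = (5/3, -71/15)
through U parallel to EX: direction (-2/3, 97/30); meets JP at R = (23/63, 194/63)
R = J + t·(P−J) with t = 160/63

t = 160/63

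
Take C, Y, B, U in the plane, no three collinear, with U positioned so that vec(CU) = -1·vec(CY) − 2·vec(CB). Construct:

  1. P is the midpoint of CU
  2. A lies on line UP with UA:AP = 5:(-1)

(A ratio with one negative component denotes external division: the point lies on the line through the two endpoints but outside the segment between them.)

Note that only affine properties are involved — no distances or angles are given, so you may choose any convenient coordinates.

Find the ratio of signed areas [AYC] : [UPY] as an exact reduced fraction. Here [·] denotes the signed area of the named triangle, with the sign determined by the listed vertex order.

Choose coordinates C = (0, 0), Y = (1, 0), B = (0, 1), U = (-1, -2).
1. P is the midpoint of CU ⇒ P = (-1/2, -1)
2. A lies on line UP with UA:AP = 5:(-1) ⇒ A = (-3/8, -3/4)
2·[AYC] = 3/4, 2·[UPY] = -1
[AYC]:[UPY] = 3/4:-1 = -3/4

[AYC]:[UPY] = -3/4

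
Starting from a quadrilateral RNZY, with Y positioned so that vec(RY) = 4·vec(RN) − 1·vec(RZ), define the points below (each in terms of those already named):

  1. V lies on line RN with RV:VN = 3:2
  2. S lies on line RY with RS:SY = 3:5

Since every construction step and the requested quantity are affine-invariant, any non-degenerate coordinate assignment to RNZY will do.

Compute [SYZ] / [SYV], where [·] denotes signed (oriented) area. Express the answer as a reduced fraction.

Work in coordinates with R = (0, 0), N = (1, 0), Z = (0, 1), Y = (4, -1).
1. V lies on line RN with RV:VN = 3:2 ⇒ V = (3/5, 0)
2. S lies on line RY with RS:SY = 3:5 ⇒ S = (3/2, -3/8)
2·[SYZ] = 5/2, 2·[SYV] = 3/8
[SYZ]:[SYV] = 5/2:3/8 = 20/3

[SYZ]:[SYV] = 20/3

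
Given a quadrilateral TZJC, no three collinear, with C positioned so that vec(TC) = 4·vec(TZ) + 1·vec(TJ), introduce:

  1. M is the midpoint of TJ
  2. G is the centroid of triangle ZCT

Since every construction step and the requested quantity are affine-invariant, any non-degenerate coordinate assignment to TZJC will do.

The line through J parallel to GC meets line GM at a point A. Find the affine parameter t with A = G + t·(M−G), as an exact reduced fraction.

Set T = (0, 0), Z = (1, 0), J = (0, 1), C = (4, 1); any affine frame gives the same invariant.
1. M is the midpoint of TJ ⇒ M = (0, 1/2)
2. G is the centroid of triangle ZCT ⇒ G = (5/3, 1/3)
through J parallel to GC: direction (7/3, 2/3); meets GM at A = (-35/27, 17/27)
A = G + t·(M−G) with t = 16/9

t = 16/9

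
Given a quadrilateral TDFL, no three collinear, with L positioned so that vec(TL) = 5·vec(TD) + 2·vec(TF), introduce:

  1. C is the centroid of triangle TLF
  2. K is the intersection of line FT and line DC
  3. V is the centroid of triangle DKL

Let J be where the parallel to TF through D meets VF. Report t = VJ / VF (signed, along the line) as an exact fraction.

Assign T = (0, 0), D = (1, 0), F = (0, 1), L = (5, 2) — the answer is frame-independent, so this choice is without loss of generality.
1. C is the centroid of triangle TLF ⇒ C = (5/3, 1)
2. K is the intersection of line FT and line DC ⇒ K = (0, -3/2)
3. V is the centroid of triangle DKL ⇒ V = (2, 1/6)
through D parallel to TF: direction (0, 1); meets VF at J = (1, 7/12)
J = V + t·(F−V) with t = 1/2

t = 1/2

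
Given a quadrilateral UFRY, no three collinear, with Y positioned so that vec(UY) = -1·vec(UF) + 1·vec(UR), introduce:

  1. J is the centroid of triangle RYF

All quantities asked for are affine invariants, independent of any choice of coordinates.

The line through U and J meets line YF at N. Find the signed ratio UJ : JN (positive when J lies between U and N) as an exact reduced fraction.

Work in coordinates with U = (0, 0), F = (1, 0), R = (0, 1), Y = (-1, 1).
1. J is the centroid of triangle RYF ⇒ J = (0, 2/3)
line UJ meets YF at N = (0, 1/2)
J = U + t·(N−U) with t = 4/3, so UJ:JN = 4/3:-1/3

UJ:JN = -4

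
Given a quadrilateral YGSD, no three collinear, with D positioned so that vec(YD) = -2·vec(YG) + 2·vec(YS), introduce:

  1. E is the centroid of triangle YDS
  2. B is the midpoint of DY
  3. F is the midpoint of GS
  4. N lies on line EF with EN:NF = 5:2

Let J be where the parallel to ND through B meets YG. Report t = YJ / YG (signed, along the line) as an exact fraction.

t = 34/57

Set Y = (0, 0), G = (1, 0), S = (0, 1), D = (-2, 2); any affine frame gives the same invariant.
1. E is the centroid of triangle YDS ⇒ E = (-2/3, 1)
2. B is the midpoint of DY ⇒ B = (-1, 1)
3. F is the midpoint of GS ⇒ F = (1/2, 1/2)
4. N lies on line EF with EN:NF = 5:2 ⇒ N = (1/6, 9/14)
through B parallel to ND: direction (-13/6, 19/14); meets YG at J = (34/57, 0)
J = Y + t·(G−Y) with t = 34/57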